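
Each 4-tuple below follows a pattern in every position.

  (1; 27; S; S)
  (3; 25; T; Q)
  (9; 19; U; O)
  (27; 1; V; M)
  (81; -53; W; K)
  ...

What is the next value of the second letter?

Second letter: letters move back 2 places in the alphabet; S, Q, O, M, K → I.

I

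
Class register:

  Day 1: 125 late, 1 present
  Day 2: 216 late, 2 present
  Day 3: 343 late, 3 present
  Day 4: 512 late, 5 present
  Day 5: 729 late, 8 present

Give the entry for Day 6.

For the late, perfect cubes: 5³, 6³, 7³, …: 125, 216, 343, 512, 729 → 1000.
Present goes 1, 2, 3, 5, 8 → 13 (each term is the sum of the two before it).
So the next record is 1000 late, 13 present.

1000 late, 13 present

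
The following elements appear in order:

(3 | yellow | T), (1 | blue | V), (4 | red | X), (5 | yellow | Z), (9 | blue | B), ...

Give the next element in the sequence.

(14 | red | D)

First coordinate: each term is the sum of the two before it; 3, 1, 4, 5, 9 → 14.
Colour goes yellow, blue, red, yellow, blue → red (repeats yellow → blue → red).
Letter goes T, V, X, Z, B → D (letters move forward 2 places in the alphabet, wrapping Z→A).
Putting it together: (14 | red | D).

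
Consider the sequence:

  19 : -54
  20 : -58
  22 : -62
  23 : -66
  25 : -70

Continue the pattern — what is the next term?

For the first slot, alternating steps +1, +2, +1, +2, …: 19, 20, 22, 23, 25 → 26.
Second slot goes -54, -58, -62, -66, -70 → -74 (−4 each step).
Combining the parts gives 26 : -74.

26 : -74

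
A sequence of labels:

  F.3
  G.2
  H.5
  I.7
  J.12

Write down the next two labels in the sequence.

K.19 then L.31

Letter — letters move forward 1 place in the alphabet: F, G, H, I, J → K → L.
For the second component, each term is the sum of the two before it: 3, 2, 5, 7, 12 → 19 → 31.
So the next two labels are K.19 and L.31.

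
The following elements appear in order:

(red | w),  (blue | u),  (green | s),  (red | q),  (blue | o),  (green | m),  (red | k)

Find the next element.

For the colour, repeats red → blue → green: red, blue, green, red, blue, green, red → blue.
Letter — letters move back 2 places in the alphabet: w, u, s, q, o, m, k → i.
Putting it together: (blue | i).

(blue | i)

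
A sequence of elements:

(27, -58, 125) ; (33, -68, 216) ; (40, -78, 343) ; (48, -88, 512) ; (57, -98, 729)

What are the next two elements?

First entry — differences are 6, 7, 8, … (increasing by 1 each time): 27, 33, 40, 48, 57 → 67 → 78.
Second entry — −10 each step: -58, -68, -78, -88, -98 → -108 → -118.
Third entry: perfect cubes: 5³, 6³, 7³, …; 125, 216, 343, 512, 729 → 1000 → 1331.
Putting the parts together: (67, -108, 1000) and then (78, -118, 1331).

(67, -108, 1000), (78, -118, 1331)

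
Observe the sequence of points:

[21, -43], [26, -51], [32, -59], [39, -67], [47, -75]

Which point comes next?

[56, -83]

First entry: differences are 5, 6, 7, … (increasing by 1 each time); 21, 26, 32, 39, 47 → 56.
Second entry — −8 each step: -43, -51, -59, -67, -75 → -83.
Putting it together: [56, -83].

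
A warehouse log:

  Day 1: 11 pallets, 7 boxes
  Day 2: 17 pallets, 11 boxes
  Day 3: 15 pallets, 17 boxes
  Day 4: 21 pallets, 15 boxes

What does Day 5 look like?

Pallets goes 11, 17, 15, 21 → 19 (alternating steps +6, −2, +6, −2, …).
Boxes: 7, 11, 17, 15 → 21 (always the previous value of the pallets).
So the next line is 19 pallets, 21 boxes.

19 pallets, 21 boxes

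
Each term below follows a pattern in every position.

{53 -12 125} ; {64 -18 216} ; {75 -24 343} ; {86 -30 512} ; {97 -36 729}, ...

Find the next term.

{108 -42 1000}

First value: +11 each step; 53, 64, 75, 86, 97 → 108.
Second value: −6 each step; -12, -18, -24, -30, -36 → -42.
Third value: perfect cubes: 5³, 6³, 7³, …, so 125, 216, 343, 512, 729 → 1000.
Putting it together: {108 -42 1000}.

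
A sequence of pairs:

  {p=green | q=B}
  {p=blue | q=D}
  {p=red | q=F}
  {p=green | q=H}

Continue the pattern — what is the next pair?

P — repeats green → blue → red: green, blue, red, green → blue.
Q goes B, D, F, H → J (letters move forward 2 places in the alphabet).
So the next pair is {p=blue | q=J}.

{p=blue | q=J}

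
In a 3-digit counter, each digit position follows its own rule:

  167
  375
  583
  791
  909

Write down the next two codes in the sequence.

117, 325

First digit: +2 each step, mod 10; 1, 3, 5, 7, 9 → 1 → 3.
Second digit — +1 each step, mod 10: 6, 7, 8, 9, 0 → 1 → 2.
Third digit — −2 each step, mod 10: 7, 5, 3, 1, 9 → 7 → 5.
So the next two codes are 117 and 325.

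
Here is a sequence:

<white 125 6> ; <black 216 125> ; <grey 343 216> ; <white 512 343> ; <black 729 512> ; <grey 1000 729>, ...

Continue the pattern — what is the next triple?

<white 1331 1000>

Shade: repeats white → black → grey; white, black, grey, white, black, grey → white.
Second entry goes 125, 216, 343, 512, 729, 1000 → 1331 (perfect cubes: 5³, 6³, 7³, …).
Third entry — always the previous value of the second entry: 6, 125, 216, 343, 512, 729 → 1000.
So the next triple is <white 1331 1000>.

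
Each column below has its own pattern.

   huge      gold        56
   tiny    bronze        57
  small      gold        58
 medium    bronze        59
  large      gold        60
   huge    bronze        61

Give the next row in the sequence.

tiny  gold  62

Size: repeats huge → tiny → small → medium → large, so huge, tiny, small, medium, large, huge → tiny.
For the rank, alternates gold ↔ bronze: gold, bronze, gold, bronze, gold, bronze → gold.
For the third component, +1 each step: 56, 57, 58, 59, 60, 61 → 62.
Combining the parts gives tiny  gold  62.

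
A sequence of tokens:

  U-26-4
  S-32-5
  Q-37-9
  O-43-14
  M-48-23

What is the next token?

K-54-37

Letter: letters move back 2 places in the alphabet; U, S, Q, O, M → K.
Second component: alternating steps +6, +5, +6, +5, …; 26, 32, 37, 43, 48 → 54.
Third component — each term is the sum of the two before it: 4, 5, 9, 14, 23 → 37.
Putting it together: K-54-37.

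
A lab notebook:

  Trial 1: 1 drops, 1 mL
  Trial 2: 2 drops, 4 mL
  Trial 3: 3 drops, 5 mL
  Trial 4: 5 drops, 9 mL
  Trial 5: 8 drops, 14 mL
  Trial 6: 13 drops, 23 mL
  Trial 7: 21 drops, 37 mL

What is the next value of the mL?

ML — each term is the sum of the two before it: 1, 4, 5, 9, 14, 23, 37 → 60.

60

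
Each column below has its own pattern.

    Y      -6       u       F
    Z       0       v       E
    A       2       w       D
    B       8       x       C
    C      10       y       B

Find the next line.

For the first letter, letters move forward 1 place in the alphabet, wrapping Z→A: Y, Z, A, B, C → D.
Second component — alternating steps +6, +2, +6, +2, …: -6, 0, 2, 8, 10 → 16.
For the second letter, letters move forward 1 place in the alphabet: u, v, w, x, y → z.
For the third letter, letters move back 1 place in the alphabet: F, E, D, C, B → A.
Putting it together: D  16  z  A.

D  16  z  A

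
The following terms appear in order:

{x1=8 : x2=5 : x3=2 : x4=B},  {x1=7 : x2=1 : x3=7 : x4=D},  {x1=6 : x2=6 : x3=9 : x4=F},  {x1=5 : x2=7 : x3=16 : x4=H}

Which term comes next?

{x1=4 : x2=13 : x3=25 : x4=J}

X1 goes 8, 7, 6, 5 → 4 (−1 each step).
X2: each term is the sum of the two before it; 5, 1, 6, 7 → 13.
X3 goes 2, 7, 9, 16 → 25 (each term is the sum of the two before it).
X4 — letters move forward 2 places in the alphabet: B, D, F, H → J.
So the next term is {x1=4 : x2=13 : x3=25 : x4=J}.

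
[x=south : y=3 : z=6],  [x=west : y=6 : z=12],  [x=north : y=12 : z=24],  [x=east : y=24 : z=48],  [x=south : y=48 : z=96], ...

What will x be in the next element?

west

X goes south, west, north, east, south → west (repeats south → west → north → east).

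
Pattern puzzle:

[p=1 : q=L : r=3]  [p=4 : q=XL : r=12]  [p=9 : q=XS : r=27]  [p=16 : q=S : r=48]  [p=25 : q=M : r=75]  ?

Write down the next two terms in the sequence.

[p=36 : q=L : r=108], [p=49 : q=XL : r=147]

P — perfect squares: 1², 2², 3², …: 1, 4, 9, 16, 25 → 36 → 49.
Q — runs through clothing sizes XS→XL: L, XL, XS, S, M → L → XL.
For the r, always 3 × the p: 3, 12, 27, 48, 75 → 108 → 147.
So the next two terms are [p=36 : q=L : r=108] and [p=49 : q=XL : r=147].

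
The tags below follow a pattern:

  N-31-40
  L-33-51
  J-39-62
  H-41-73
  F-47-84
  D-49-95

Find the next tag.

B-55-106

Letter — letters move back 2 places in the alphabet: N, L, J, H, F, D → B.
Second component: alternating steps +2, +6, +2, +6, …, so 31, 33, 39, 41, 47, 49 → 55.
Third component: +11 each step, so 40, 51, 62, 73, 84, 95 → 106.
Putting it together: B-55-106.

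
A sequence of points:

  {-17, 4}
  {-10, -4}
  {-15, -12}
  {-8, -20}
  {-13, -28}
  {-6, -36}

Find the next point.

{-11, -44}

First slot: alternating steps +7, −5, +7, −5, …, so -17, -10, -15, -8, -13, -6 → -11.
For the second slot, −8 each step: 4, -4, -12, -20, -28, -36 → -44.
Putting it together: {-11, -44}.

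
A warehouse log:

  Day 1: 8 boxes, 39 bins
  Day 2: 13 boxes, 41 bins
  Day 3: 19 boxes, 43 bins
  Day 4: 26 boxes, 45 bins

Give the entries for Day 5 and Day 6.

Boxes goes 8, 13, 19, 26 → 34 → 43 (differences are 5, 6, 7, … (increasing by 1 each time)).
Bins — +2 each step: 39, 41, 43, 45 → 47 → 49.
Putting the parts together: 34 boxes, 47 bins and then 43 boxes, 49 bins.

34 boxes, 47 bins; 43 boxes, 49 bins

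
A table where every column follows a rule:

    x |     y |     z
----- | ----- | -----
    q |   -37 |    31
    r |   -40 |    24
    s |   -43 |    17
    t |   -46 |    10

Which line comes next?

u  -49  3

Column x goes q, r, s, t → u (letters move forward 1 place in the alphabet).
Column y: −3 each step, so -37, -40, -43, -46 → -49.
Column z: −7 each step, so 31, 24, 17, 10 → 3.
So the next line is u  -49  3.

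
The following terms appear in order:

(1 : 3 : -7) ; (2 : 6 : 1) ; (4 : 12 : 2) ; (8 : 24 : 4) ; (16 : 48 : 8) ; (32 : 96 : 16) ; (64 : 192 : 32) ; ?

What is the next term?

First coordinate: 1, 2, 4, 8, 16, 32, 64 → 128 (×2 each step).
Second coordinate: ×2 each step, so 3, 6, 12, 24, 48, 96, 192 → 384.
For the third coordinate, always the previous value of the first coordinate: -7, 1, 2, 4, 8, 16, 32 → 64.
Putting it together: (128 : 384 : 64).

(128 : 384 : 64)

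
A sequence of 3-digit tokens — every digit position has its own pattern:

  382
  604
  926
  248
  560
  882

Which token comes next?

First digit: 3, 6, 9, 2, 5, 8 → 1 (+3 each step, mod 10).
Second digit — +2 each step, mod 10: 8, 0, 2, 4, 6, 8 → 0.
Third digit: 2, 4, 6, 8, 0, 2 → 4 (+2 each step, mod 10).
Combining the parts gives 104.

104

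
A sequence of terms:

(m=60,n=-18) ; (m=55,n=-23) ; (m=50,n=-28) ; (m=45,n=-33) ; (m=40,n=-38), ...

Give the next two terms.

(m=35,n=-43), (m=30,n=-48)

M: −5 each step; 60, 55, 50, 45, 40 → 35 → 30.
N: −5 each step, so -18, -23, -28, -33, -38 → -43 → -48.
So the next two terms are (m=35,n=-43) and (m=30,n=-48).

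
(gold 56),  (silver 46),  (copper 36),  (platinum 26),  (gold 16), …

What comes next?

(silver 6)

Metal — repeats gold → silver → copper → platinum: gold, silver, copper, platinum, gold → silver.
Second component: −10 each step; 56, 46, 36, 26, 16 → 6.
So the next tuple is (silver 6).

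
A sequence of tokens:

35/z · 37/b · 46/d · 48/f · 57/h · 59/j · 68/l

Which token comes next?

70/n

First component: alternating steps +2, +9, +2, +9, …, so 35, 37, 46, 48, 57, 59, 68 → 70.
Letter goes z, b, d, f, h, j, l → n (letters move forward 2 places in the alphabet, wrapping Z→A).
So the next token is 70/n.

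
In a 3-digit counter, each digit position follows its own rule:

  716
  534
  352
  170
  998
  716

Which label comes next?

534

First digit: −2 each step, mod 10, so 7, 5, 3, 1, 9, 7 → 5.
Second digit: +2 each step, mod 10, so 1, 3, 5, 7, 9, 1 → 3.
Third digit goes 6, 4, 2, 0, 8, 6 → 4 (−2 each step, mod 10).
Combining the parts gives 534.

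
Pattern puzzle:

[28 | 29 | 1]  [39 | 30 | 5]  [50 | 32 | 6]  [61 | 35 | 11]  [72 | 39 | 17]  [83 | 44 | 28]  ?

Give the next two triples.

First part: +11 each step, so 28, 39, 50, 61, 72, 83 → 94 → 105.
Second part — differences are 1, 2, 3, … (increasing by 1 each time): 29, 30, 32, 35, 39, 44 → 50 → 57.
Third part goes 1, 5, 6, 11, 17, 28 → 45 → 73 (each term is the sum of the two before it).
So the next two triples are [94 | 50 | 45] and [105 | 57 | 73].

[94 | 50 | 45], [105 | 57 | 73]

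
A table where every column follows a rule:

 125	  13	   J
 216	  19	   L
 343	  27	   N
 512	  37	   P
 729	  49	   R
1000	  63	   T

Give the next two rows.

First component: perfect cubes: 5³, 6³, 7³, …; 125, 216, 343, 512, 729, 1000 → 1331 → 1728.
For the second component, differences are 6, 8, 10, … (increasing by 2 each time): 13, 19, 27, 37, 49, 63 → 79 → 97.
Letter: J, L, N, P, R, T → V → X (letters move forward 2 places in the alphabet).
So the next two rows are 1331  79  V and 1728  97  X.

1331  79  V; 1728  97  X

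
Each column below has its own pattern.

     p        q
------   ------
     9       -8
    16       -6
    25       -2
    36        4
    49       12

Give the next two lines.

Column p — perfect squares: 3², 4², 5², …: 9, 16, 25, 36, 49 → 64 → 81.
Column q: -8, -6, -2, 4, 12 → 22 → 34 (differences are 2, 4, 6, … (increasing by 2 each time)).
So the next two lines are 64  22 and 81  34.

64  22; 81  34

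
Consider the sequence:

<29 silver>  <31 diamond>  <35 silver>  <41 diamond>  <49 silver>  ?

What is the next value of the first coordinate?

For the first coordinate, differences are 2, 4, 6, … (increasing by 2 each time): 29, 31, 35, 41, 49 → 59.
Rank: silver, diamond, silver, diamond, silver → diamond (alternates silver ↔ diamond).

59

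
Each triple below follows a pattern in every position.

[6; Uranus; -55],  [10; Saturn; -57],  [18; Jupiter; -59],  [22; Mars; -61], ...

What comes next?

First slot: 6, 10, 18, 22 → 30 (alternating steps +4, +8, +4, +8, …).
Planet goes Uranus, Saturn, Jupiter, Mars → Earth (runs backward through the planets Mercury→Neptune).
Third slot goes -55, -57, -59, -61 → -63 (−2 each step).
So the next triple is [30; Earth; -63].

[30; Earth; -63]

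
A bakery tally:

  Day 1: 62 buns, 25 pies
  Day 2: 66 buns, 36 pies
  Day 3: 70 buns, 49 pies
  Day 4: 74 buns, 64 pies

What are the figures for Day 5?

Buns goes 62, 66, 70, 74 → 78 (+4 each step).
Pies goes 25, 36, 49, 64 → 81 (perfect squares: 5², 6², 7², …).
So the next line is 78 buns, 81 pies.

78 buns, 81 pies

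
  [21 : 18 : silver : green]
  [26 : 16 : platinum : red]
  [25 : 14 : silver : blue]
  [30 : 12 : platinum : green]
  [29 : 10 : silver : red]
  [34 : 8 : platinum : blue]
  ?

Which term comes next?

First slot: alternating steps +5, −1, +5, −1, …, so 21, 26, 25, 30, 29, 34 → 33.
Second slot: 18, 16, 14, 12, 10, 8 → 6 (−2 each step).
For the metal, alternates silver ↔ platinum: silver, platinum, silver, platinum, silver, platinum → silver.
Colour: repeats green → red → blue; green, red, blue, green, red, blue → green.
Combining the parts gives [33 : 6 : silver : green].

[33 : 6 : silver : green]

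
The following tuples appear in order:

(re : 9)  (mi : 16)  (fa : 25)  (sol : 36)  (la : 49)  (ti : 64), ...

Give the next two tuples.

Note: runs through the solfège scale do→ti, so re, mi, fa, sol, la, ti → do → re.
Second entry: 9, 16, 25, 36, 49, 64 → 81 → 100 (perfect squares: 3², 4², 5², …).
So the next two tuples are (do : 81) and (re : 100).

(do : 81), (re : 100)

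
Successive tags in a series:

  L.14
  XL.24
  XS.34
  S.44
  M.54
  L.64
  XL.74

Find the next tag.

XS.84

Size goes L, XL, XS, S, M, L, XL → XS (repeats L → XL → XS → S → M).
Second component — +10 each step: 14, 24, 34, 44, 54, 64, 74 → 84.
Putting it together: XS.84.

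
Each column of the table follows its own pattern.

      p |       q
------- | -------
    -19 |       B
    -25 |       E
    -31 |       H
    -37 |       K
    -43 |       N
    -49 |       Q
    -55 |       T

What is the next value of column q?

Column p: -19, -25, -31, -37, -43, -49, -55 → -61 (−6 each step).
Column q — letters move forward 3 places in the alphabet: B, E, H, K, N, Q, T → W.

W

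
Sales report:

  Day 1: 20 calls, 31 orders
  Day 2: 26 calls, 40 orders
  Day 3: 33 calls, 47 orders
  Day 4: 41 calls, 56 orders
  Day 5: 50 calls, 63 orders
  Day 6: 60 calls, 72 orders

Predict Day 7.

71 calls, 79 orders

Calls: differences are 6, 7, 8, … (increasing by 1 each time); 20, 26, 33, 41, 50, 60 → 71.
Orders: alternating steps +9, +7, +9, +7, …, so 31, 40, 47, 56, 63, 72 → 79.
Combining the parts gives 71 calls, 79 orders.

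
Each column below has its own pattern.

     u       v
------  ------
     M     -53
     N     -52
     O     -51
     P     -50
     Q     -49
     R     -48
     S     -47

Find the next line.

Column u: letters move forward 1 place in the alphabet, so M, N, O, P, Q, R, S → T.
Column v: -53, -52, -51, -50, -49, -48, -47 → -46 (+1 each step).
Combining the parts gives T  -46.

T  -46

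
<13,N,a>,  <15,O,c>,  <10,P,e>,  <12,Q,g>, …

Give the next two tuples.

First component goes 13, 15, 10, 12 → 7 → 9 (alternating steps +2, −5, +2, −5, …).
First letter — letters move forward 1 place in the alphabet: N, O, P, Q → R → S.
Second letter goes a, c, e, g → i → k (letters move forward 2 places in the alphabet).
So the next two tuples are <7,R,i> and <9,S,k>.

<7,R,i>, <9,S,k>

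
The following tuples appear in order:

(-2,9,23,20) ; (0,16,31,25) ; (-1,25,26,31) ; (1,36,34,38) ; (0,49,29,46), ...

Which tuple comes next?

For the first part, alternating steps +2, −1, +2, −1, …: -2, 0, -1, 1, 0 → 2.
Second part — perfect squares: 3², 4², 5², …: 9, 16, 25, 36, 49 → 64.
Third part — alternating steps +8, −5, +8, −5, …: 23, 31, 26, 34, 29 → 37.
Fourth part: 20, 25, 31, 38, 46 → 55 (differences are 5, 6, 7, … (increasing by 1 each time)).
Putting it together: (2,64,37,55).

(2,64,37,55)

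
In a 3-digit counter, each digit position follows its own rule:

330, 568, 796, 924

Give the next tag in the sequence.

152

First digit goes 3, 5, 7, 9 → 1 (+2 each step, mod 10).
Second digit — +3 each step, mod 10: 3, 6, 9, 2 → 5.
Third digit goes 0, 8, 6, 4 → 2 (−2 each step, mod 10).
Combining the parts gives 152.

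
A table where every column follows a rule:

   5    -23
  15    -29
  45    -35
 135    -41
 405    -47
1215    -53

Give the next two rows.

3645  -59; 10935  -65

First component: 5, 15, 45, 135, 405, 1215 → 3645 → 10935 (×3 each step).
Second component: −6 each step; -23, -29, -35, -41, -47, -53 → -59 → -65.
Putting the parts together: 3645  -59 and then 10935  -65.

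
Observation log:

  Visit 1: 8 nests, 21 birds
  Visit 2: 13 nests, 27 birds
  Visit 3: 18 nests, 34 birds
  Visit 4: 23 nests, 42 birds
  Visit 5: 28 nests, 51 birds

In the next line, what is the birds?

61

Birds: differences are 6, 7, 8, … (increasing by 1 each time); 21, 27, 34, 42, 51 → 61.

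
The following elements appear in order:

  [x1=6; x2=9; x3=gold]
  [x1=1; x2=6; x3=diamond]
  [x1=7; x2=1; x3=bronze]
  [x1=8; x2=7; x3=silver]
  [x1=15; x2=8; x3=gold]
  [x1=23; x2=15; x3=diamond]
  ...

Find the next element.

[x1=38; x2=23; x3=bronze]

X1: each term is the sum of the two before it; 6, 1, 7, 8, 15, 23 → 38.
X2: 9, 6, 1, 7, 8, 15 → 23 (always the previous value of the x1).
X3: repeats gold → diamond → bronze → silver, so gold, diamond, bronze, silver, gold, diamond → bronze.
Combining the parts gives [x1=38; x2=23; x3=bronze].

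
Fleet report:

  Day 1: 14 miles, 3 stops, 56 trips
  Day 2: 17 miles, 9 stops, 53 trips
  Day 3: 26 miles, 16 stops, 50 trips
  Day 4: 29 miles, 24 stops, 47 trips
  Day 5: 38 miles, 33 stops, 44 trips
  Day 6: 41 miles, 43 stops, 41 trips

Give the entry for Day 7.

50 miles, 54 stops, 38 trips

For the miles, alternating steps +3, +9, +3, +9, …: 14, 17, 26, 29, 38, 41 → 50.
Stops: differences are 6, 7, 8, … (increasing by 1 each time); 3, 9, 16, 24, 33, 43 → 54.
Trips: 56, 53, 50, 47, 44, 41 → 38 (−3 each step).
So the next row is 50 miles, 54 stops, 38 trips.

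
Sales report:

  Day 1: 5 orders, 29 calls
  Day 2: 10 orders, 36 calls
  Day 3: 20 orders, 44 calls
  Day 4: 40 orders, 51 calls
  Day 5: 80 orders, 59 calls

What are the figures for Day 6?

Orders: ×2 each step, so 5, 10, 20, 40, 80 → 160.
Calls: alternating steps +7, +8, +7, +8, …, so 29, 36, 44, 51, 59 → 66.
Putting it together: 160 orders, 66 calls.

160 orders, 66 calls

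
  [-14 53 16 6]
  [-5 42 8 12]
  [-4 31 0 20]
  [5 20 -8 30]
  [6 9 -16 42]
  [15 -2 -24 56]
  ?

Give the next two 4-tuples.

[16 -13 -32 72], [25 -24 -40 90]

For the first part, alternating steps +9, +1, +9, +1, …: -14, -5, -4, 5, 6, 15 → 16 → 25.
Second part: 53, 42, 31, 20, 9, -2 → -13 → -24 (−11 each step).
Third part goes 16, 8, 0, -8, -16, -24 → -32 → -40 (−8 each step).
Fourth part — differences are 6, 8, 10, … (increasing by 2 each time): 6, 12, 20, 30, 42, 56 → 72 → 90.
So the next two 4-tuples are [16 -13 -32 72] and [25 -24 -40 90].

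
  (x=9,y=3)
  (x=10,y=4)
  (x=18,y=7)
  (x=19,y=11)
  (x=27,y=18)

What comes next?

X goes 9, 10, 18, 19, 27 → 28 (alternating steps +1, +8, +1, +8, …).
For the y, each term is the sum of the two before it: 3, 4, 7, 11, 18 → 29.
Combining the parts gives (x=28,y=29).

(x=28,y=29)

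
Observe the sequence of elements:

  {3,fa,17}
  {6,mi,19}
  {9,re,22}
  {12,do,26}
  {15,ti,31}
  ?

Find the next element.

First part — +3 each step: 3, 6, 9, 12, 15 → 18.
For the note, runs backward through the solfège scale do→ti: fa, mi, re, do, ti → la.
Third part — differences are 2, 3, 4, … (increasing by 1 each time): 17, 19, 22, 26, 31 → 37.
Putting it together: {18,la,37}.

{18,la,37}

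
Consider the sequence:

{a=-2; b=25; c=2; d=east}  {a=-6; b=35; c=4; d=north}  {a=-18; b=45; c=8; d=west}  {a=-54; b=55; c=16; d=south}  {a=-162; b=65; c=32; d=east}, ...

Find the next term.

A: ×3 each step; -2, -6, -18, -54, -162 → -486.
For the b, +10 each step: 25, 35, 45, 55, 65 → 75.
C goes 2, 4, 8, 16, 32 → 64 (×2 each step).
D — repeats east → north → west → south: east, north, west, south, east → north.
Putting it together: {a=-486; b=75; c=64; d=north}.

{a=-486; b=75; c=64; d=north}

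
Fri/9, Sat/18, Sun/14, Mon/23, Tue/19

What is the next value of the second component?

Second component goes 9, 18, 14, 23, 19 → 28 (alternating steps +9, −4, +9, −4, …).

28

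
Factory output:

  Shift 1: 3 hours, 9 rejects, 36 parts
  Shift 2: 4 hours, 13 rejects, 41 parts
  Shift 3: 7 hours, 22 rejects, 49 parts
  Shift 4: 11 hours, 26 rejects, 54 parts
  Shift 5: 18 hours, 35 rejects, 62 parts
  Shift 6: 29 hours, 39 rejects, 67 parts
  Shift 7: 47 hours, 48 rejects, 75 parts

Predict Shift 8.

Hours: each term is the sum of the two before it, so 3, 4, 7, 11, 18, 29, 47 → 76.
Rejects goes 9, 13, 22, 26, 35, 39, 48 → 52 (alternating steps +4, +9, +4, +9, …).
Parts: alternating steps +5, +8, +5, +8, …, so 36, 41, 49, 54, 62, 67, 75 → 80.
Putting it together: 76 hours, 52 rejects, 80 parts.

76 hours, 52 rejects, 80 parts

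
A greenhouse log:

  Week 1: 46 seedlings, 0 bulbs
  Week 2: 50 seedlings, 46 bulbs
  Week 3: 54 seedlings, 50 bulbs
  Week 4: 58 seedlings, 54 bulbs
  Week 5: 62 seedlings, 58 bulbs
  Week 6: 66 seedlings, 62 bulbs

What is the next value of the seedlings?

70

Seedlings — +4 each step: 46, 50, 54, 58, 62, 66 → 70.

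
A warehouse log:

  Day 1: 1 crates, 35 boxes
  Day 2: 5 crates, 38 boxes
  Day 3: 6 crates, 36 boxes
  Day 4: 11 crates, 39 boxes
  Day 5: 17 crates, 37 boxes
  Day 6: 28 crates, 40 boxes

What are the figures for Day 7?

45 crates, 38 boxes

For the crates, each term is the sum of the two before it: 1, 5, 6, 11, 17, 28 → 45.
Boxes: alternating steps +3, −2, +3, −2, …; 35, 38, 36, 39, 37, 40 → 38.
So the next row is 45 crates, 38 boxes.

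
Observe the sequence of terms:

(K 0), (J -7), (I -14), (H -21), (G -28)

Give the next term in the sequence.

Letter — letters move back 1 place in the alphabet: K, J, I, H, G → F.
For the second value, −7 each step: 0, -7, -14, -21, -28 → -35.
Putting it together: (F -35).

(F -35)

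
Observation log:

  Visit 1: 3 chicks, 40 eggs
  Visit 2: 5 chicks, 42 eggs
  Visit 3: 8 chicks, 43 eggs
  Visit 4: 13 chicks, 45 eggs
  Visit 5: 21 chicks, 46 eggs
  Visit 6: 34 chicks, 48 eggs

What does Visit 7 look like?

55 chicks, 49 eggs

Chicks goes 3, 5, 8, 13, 21, 34 → 55 (each term is the sum of the two before it).
Eggs — alternating steps +2, +1, +2, +1, …: 40, 42, 43, 45, 46, 48 → 49.
Putting it together: 55 chicks, 49 eggs.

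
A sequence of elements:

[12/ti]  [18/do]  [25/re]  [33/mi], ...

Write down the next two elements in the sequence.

First slot: differences are 6, 7, 8, … (increasing by 1 each time), so 12, 18, 25, 33 → 42 → 52.
Note: runs through the solfège scale do→ti, so ti, do, re, mi → fa → sol.
So the next two elements are [42/fa] and [52/sol].

[42/fa], [52/sol]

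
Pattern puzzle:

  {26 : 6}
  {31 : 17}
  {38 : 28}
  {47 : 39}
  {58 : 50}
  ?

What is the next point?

{71 : 61}

First coordinate — differences are 5, 7, 9, … (increasing by 2 each time): 26, 31, 38, 47, 58 → 71.
Second coordinate: +11 each step; 6, 17, 28, 39, 50 → 61.
Combining the parts gives {71 : 61}.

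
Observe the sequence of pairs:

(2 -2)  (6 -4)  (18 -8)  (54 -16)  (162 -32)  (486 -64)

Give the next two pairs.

First coordinate: ×3 each step, so 2, 6, 18, 54, 162, 486 → 1458 → 4374.
Second coordinate — ×2 each step: -2, -4, -8, -16, -32, -64 → -128 → -256.
Putting the parts together: (1458 -128) and then (4374 -256).

(1458 -128), (4374 -256)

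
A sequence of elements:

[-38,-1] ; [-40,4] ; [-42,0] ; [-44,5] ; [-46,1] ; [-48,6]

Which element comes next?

First component: −2 each step, so -38, -40, -42, -44, -46, -48 → -50.
For the second component, alternating steps +5, −4, +5, −4, …: -1, 4, 0, 5, 1, 6 → 2.
Combining the parts gives [-50,2].

[-50,2]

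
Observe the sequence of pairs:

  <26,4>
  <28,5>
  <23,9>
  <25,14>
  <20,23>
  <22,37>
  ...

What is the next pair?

<17,60>

First entry goes 26, 28, 23, 25, 20, 22 → 17 (alternating steps +2, −5, +2, −5, …).
Second entry: each term is the sum of the two before it; 4, 5, 9, 14, 23, 37 → 60.
Combining the parts gives <17,60>.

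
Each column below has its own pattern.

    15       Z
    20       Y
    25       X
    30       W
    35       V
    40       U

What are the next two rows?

45  T; 50  S

First component — +5 each step: 15, 20, 25, 30, 35, 40 → 45 → 50.
Letter: Z, Y, X, W, V, U → T → S (letters move back 1 place in the alphabet).
Putting the parts together: 45  T and then 50  S.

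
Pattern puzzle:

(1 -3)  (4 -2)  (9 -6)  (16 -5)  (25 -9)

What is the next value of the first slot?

For the first slot, perfect squares: 1², 2², 3², …: 1, 4, 9, 16, 25 → 36.
For the second slot, alternating steps +1, −4, +1, −4, …: -3, -2, -6, -5, -9 → -8.

36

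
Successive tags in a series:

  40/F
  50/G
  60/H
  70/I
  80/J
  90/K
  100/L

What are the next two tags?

First component: 40, 50, 60, 70, 80, 90, 100 → 110 → 120 (+10 each step).
Letter — letters move forward 1 place in the alphabet: F, G, H, I, J, K, L → M → N.
So the next two tags are 110/M and 120/N.

110/M, 120/N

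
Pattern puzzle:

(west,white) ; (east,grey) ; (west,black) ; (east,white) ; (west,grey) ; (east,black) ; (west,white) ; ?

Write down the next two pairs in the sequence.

Direction: alternates west ↔ east, so west, east, west, east, west, east, west → east → west.
For the shade, repeats white → grey → black: white, grey, black, white, grey, black, white → grey → black.
Putting the parts together: (east,grey) and then (west,black).

(east,grey), (west,black)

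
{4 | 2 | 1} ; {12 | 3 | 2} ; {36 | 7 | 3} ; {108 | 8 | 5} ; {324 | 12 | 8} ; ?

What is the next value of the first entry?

972

For the first entry, ×3 each step: 4, 12, 36, 108, 324 → 972.
Second entry goes 2, 3, 7, 8, 12 → 13 (alternating steps +1, +4, +1, +4, …).
Third entry goes 1, 2, 3, 5, 8 → 13 (each term is the sum of the two before it).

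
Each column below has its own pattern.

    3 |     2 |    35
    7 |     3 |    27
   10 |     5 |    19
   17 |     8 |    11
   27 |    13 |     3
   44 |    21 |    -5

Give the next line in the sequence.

First component: 3, 7, 10, 17, 27, 44 → 71 (each term is the sum of the two before it).
Second component — each term is the sum of the two before it: 2, 3, 5, 8, 13, 21 → 34.
Third component goes 35, 27, 19, 11, 3, -5 → -13 (−8 each step).
Combining the parts gives 71  34  -13.

71  34  -13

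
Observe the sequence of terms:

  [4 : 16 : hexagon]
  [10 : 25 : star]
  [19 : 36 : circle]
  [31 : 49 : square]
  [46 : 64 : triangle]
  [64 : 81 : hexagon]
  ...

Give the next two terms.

For the first coordinate, differences are 6, 9, 12, … (increasing by 3 each time): 4, 10, 19, 31, 46, 64 → 85 → 109.
Second coordinate: 16, 25, 36, 49, 64, 81 → 100 → 121 (perfect squares: 4², 5², 6², …).
For the shape, repeats hexagon → star → circle → square → triangle: hexagon, star, circle, square, triangle, hexagon → star → circle.
So the next two terms are [85 : 100 : star] and [109 : 121 : circle].

[85 : 100 : star], [109 : 121 : circle]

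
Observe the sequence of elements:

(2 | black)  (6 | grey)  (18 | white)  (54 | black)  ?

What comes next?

For the first component, ×3 each step: 2, 6, 18, 54 → 162.
Shade goes black, grey, white, black → grey (repeats black → grey → white).
Combining the parts gives (162 | grey).

(162 | grey)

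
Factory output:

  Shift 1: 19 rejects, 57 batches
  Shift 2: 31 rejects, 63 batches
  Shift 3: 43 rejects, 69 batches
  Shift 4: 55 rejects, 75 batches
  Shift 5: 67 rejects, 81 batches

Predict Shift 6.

Rejects: +12 each step, so 19, 31, 43, 55, 67 → 79.
Batches: +6 each step; 57, 63, 69, 75, 81 → 87.
So the next record is 79 rejects, 87 batches.

79 rejects, 87 batches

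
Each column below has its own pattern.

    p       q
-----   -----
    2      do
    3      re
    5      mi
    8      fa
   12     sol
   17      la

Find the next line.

23  ti

Column p: 2, 3, 5, 8, 12, 17 → 23 (differences are 1, 2, 3, … (increasing by 1 each time)).
Column q goes do, re, mi, fa, sol, la → ti (runs through the solfège scale do→ti).
So the next line is 23  ti.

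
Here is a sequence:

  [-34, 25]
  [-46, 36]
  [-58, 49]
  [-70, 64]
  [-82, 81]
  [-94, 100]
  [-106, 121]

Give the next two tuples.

First slot: -34, -46, -58, -70, -82, -94, -106 → -118 → -130 (−12 each step).
Second slot: perfect squares: 5², 6², 7², …, so 25, 36, 49, 64, 81, 100, 121 → 144 → 169.
So the next two tuples are [-118, 144] and [-130, 169].

[-118, 144], [-130, 169]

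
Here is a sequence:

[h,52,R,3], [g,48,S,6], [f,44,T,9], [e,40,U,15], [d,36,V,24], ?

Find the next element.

[c,32,W,39]

First letter: letters move back 1 place in the alphabet; h, g, f, e, d → c.
Second value: −4 each step; 52, 48, 44, 40, 36 → 32.
Second letter: letters move forward 1 place in the alphabet, so R, S, T, U, V → W.
Fourth value — each term is the sum of the two before it: 3, 6, 9, 15, 24 → 39.
Combining the parts gives [c,32,W,39].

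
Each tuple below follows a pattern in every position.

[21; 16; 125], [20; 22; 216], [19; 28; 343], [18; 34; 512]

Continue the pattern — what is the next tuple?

First value: 21, 20, 19, 18 → 17 (−1 each step).
Second value: 16, 22, 28, 34 → 40 (+6 each step).
Third value — perfect cubes: 5³, 6³, 7³, …: 125, 216, 343, 512 → 729.
So the next tuple is [17; 40; 729].

[17; 40; 729]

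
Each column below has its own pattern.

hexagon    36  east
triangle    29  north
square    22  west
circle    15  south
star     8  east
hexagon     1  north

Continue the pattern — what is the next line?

For the shape, repeats hexagon → triangle → square → circle → star: hexagon, triangle, square, circle, star, hexagon → triangle.
Second component: 36, 29, 22, 15, 8, 1 → -6 (−7 each step).
Direction: repeats east → north → west → south, so east, north, west, south, east, north → west.
Combining the parts gives triangle  -6  west.

triangle  -6  west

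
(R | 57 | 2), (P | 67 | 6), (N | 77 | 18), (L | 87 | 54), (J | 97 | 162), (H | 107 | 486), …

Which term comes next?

(F | 117 | 1458)

Letter: letters move back 2 places in the alphabet; R, P, N, L, J, H → F.
Second entry: +10 each step; 57, 67, 77, 87, 97, 107 → 117.
Third entry: ×3 each step; 2, 6, 18, 54, 162, 486 → 1458.
Combining the parts gives (F | 117 | 1458).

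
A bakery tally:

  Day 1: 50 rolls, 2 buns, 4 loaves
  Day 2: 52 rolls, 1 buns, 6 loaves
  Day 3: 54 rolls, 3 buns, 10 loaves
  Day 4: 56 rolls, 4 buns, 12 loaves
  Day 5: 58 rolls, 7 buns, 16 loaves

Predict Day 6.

60 rolls, 11 buns, 18 loaves

Rolls: +2 each step, so 50, 52, 54, 56, 58 → 60.
Buns: 2, 1, 3, 4, 7 → 11 (each term is the sum of the two before it).
Loaves goes 4, 6, 10, 12, 16 → 18 (alternating steps +2, +4, +2, +4, …).
Putting it together: 60 rolls, 11 buns, 18 loaves.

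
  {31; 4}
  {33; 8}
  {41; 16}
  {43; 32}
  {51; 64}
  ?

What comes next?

First part goes 31, 33, 41, 43, 51 → 53 (alternating steps +2, +8, +2, +8, …).
Second part: ×2 each step; 4, 8, 16, 32, 64 → 128.
Putting it together: {53; 128}.

{53; 128}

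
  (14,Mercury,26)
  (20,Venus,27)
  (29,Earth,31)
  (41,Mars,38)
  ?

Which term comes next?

(56,Jupiter,48)

First coordinate: differences are 6, 9, 12, … (increasing by 3 each time), so 14, 20, 29, 41 → 56.
Planet: runs through the planets Mercury→Neptune, so Mercury, Venus, Earth, Mars → Jupiter.
Third coordinate: 26, 27, 31, 38 → 48 (differences are 1, 4, 7, … (increasing by 3 each time)).
Combining the parts gives (56,Jupiter,48).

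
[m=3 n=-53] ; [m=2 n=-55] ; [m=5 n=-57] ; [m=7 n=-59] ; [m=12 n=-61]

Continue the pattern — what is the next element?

[m=19 n=-63]

For the m, each term is the sum of the two before it: 3, 2, 5, 7, 12 → 19.
For the n, −2 each step: -53, -55, -57, -59, -61 → -63.
Combining the parts gives [m=19 n=-63].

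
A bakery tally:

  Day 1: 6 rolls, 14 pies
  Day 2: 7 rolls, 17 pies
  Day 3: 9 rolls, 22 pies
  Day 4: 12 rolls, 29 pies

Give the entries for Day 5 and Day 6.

For the rolls, differences are 1, 2, 3, … (increasing by 1 each time): 6, 7, 9, 12 → 16 → 21.
Pies goes 14, 17, 22, 29 → 38 → 49 (differences are 3, 5, 7, … (increasing by 2 each time)).
Putting the parts together: 16 rolls, 38 pies and then 21 rolls, 49 pies.

16 rolls, 38 pies; 21 rolls, 49 pies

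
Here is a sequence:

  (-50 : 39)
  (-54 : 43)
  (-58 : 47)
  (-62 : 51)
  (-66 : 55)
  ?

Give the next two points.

First slot — −4 each step: -50, -54, -58, -62, -66 → -70 → -74.
Second slot goes 39, 43, 47, 51, 55 → 59 → 63 (together with the first slot always sums to -11).
So the next two points are (-70 : 59) and (-74 : 63).

(-70 : 59), (-74 : 63)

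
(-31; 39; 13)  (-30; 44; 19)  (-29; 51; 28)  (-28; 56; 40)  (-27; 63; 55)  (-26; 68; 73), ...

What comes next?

First slot goes -31, -30, -29, -28, -27, -26 → -25 (+1 each step).
Second slot: 39, 44, 51, 56, 63, 68 → 75 (alternating steps +5, +7, +5, +7, …).
For the third slot, differences are 6, 9, 12, … (increasing by 3 each time): 13, 19, 28, 40, 55, 73 → 94.
Putting it together: (-25; 75; 94).

(-25; 75; 94)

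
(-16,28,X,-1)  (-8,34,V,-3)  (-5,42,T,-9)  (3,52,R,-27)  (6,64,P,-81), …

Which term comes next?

(14,78,N,-243)

First coordinate: -16, -8, -5, 3, 6 → 14 (alternating steps +8, +3, +8, +3, …).
Second coordinate goes 28, 34, 42, 52, 64 → 78 (differences are 6, 8, 10, … (increasing by 2 each time)).
Letter — letters move back 2 places in the alphabet: X, V, T, R, P → N.
Fourth coordinate goes -1, -3, -9, -27, -81 → -243 (×3 each step).
So the next term is (14,78,N,-243).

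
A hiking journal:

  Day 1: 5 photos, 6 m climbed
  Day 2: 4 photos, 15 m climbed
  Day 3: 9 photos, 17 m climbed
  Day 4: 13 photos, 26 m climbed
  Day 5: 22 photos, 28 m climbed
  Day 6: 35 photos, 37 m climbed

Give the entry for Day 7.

57 photos, 39 m climbed

Photos: each term is the sum of the two before it; 5, 4, 9, 13, 22, 35 → 57.
M climbed: alternating steps +9, +2, +9, +2, …, so 6, 15, 17, 26, 28, 37 → 39.
So the next line is 57 photos, 39 m climbed.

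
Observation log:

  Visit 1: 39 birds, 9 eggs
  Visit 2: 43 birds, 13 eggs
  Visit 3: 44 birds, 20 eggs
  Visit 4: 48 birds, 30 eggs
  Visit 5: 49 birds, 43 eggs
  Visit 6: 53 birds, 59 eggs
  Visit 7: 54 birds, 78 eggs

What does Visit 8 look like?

Birds goes 39, 43, 44, 48, 49, 53, 54 → 58 (alternating steps +4, +1, +4, +1, …).
Eggs — differences are 4, 7, 10, … (increasing by 3 each time): 9, 13, 20, 30, 43, 59, 78 → 100.
So the next record is 58 birds, 100 eggs.

58 birds, 100 eggs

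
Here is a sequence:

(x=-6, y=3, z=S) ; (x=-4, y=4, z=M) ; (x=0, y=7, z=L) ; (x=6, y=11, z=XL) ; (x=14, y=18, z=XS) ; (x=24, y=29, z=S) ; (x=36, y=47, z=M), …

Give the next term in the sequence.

(x=50, y=76, z=L)

X: differences are 2, 4, 6, … (increasing by 2 each time), so -6, -4, 0, 6, 14, 24, 36 → 50.
For the y, each term is the sum of the two before it: 3, 4, 7, 11, 18, 29, 47 → 76.
For the z, repeats S → M → L → XL → XS: S, M, L, XL, XS, S, M → L.
Putting it together: (x=50, y=76, z=L).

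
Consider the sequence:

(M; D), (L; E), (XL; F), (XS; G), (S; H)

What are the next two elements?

Size: runs through clothing sizes XS→XL, so M, L, XL, XS, S → M → L.
Letter: letters move forward 1 place in the alphabet; D, E, F, G, H → I → J.
So the next two elements are (M; I) and (L; J).

(M; I), (L; J)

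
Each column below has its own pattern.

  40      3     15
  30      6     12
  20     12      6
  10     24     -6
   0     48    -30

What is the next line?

-10  96  -78

First component goes 40, 30, 20, 10, 0 → -10 (−10 each step).
Second component goes 3, 6, 12, 24, 48 → 96 (×2 each step).
Third component goes 15, 12, 6, -6, -30 → -78 (together with the second component always sums to 18).
Putting it together: -10  96  -78.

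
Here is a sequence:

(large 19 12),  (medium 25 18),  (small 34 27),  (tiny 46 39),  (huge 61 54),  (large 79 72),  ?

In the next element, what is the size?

Size: repeats large → medium → small → tiny → huge, so large, medium, small, tiny, huge, large → medium.

medium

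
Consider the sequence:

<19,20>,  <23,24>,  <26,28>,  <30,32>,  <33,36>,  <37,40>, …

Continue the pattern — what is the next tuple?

<40,44>

First part — alternating steps +4, +3, +4, +3, …: 19, 23, 26, 30, 33, 37 → 40.
Second part — +4 each step: 20, 24, 28, 32, 36, 40 → 44.
Putting it together: <40,44>.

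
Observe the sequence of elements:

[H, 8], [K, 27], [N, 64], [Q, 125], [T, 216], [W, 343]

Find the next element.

Letter: letters move forward 3 places in the alphabet, so H, K, N, Q, T, W → Z.
For the second coordinate, perfect cubes: 2³, 3³, 4³, …: 8, 27, 64, 125, 216, 343 → 512.
Putting it together: [Z, 512].

[Z, 512]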